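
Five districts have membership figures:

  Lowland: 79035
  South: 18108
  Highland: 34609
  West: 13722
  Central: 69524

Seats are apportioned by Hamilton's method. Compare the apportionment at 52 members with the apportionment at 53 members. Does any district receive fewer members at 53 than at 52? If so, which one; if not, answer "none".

At 52 seats: Lowland 19, South 5, Highland 8, West 3, Central 17.
At 53 seats: Lowland 20, South 4, Highland 9, West 3, Central 17.
South drops from 5 to 4.

South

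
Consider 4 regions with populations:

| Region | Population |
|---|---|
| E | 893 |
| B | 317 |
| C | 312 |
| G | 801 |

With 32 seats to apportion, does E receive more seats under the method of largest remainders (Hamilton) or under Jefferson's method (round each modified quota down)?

Jefferson

Hamilton: E 12, B 5, C 4, G 11.
Jefferson: E 13, B 4, C 4, G 11.
E gets 12 under Hamilton and 13 under Jefferson.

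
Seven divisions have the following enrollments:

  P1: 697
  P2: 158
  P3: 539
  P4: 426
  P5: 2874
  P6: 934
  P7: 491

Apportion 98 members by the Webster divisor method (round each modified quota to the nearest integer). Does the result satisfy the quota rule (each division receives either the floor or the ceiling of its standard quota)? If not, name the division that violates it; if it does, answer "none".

P5

Standard quotas: P1 11.163, P2 2.530, P3 8.632, P4 6.823, P5 46.029, P6 14.959, P7 7.864.
Webster allocation: P1 11, P2 3, P3 9, P4 7, P5 45, P6 15, P7 8.
P5 has quota 46.029 (lower 46, upper 47) but receives 45 — outside the quota interval.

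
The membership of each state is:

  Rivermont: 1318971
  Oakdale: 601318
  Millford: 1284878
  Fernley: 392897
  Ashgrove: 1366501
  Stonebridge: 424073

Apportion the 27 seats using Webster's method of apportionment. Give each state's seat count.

Standard divisor 5388638/27 ≈ 199579.185; standard quotas: Rivermont 6.609, Oakdale 3.013, Millford 6.438, Fernley 1.969, Ashgrove 6.847, Stonebridge 2.125.
Rounding to the nearest integer gives Rivermont 7, Oakdale 3, Millford 6, Fernley 2, Ashgrove 7, Stonebridge 2 — total 27, matching the house size, so no adjustment is needed.

Rivermont=7, Oakdale=3, Millford=6, Fernley=2, Ashgrove=7, Stonebridge=2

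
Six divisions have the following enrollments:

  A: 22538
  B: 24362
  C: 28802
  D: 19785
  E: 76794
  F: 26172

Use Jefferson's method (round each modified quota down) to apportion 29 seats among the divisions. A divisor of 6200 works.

With modified divisor 6200: modified quotas A 3.635, B 3.929, C 4.645, D 3.191, E 12.386, F 4.221.
Rounding down: A 3, B 3, C 4, D 3, E 12, F 4 (total 29).

A: 3, B: 3, C: 4, D: 3, E: 12, F: 4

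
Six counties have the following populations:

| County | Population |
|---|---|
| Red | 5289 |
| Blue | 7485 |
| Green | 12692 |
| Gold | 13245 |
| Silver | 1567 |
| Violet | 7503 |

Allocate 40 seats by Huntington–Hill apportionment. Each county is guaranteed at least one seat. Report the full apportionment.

Red: 5, Blue: 6, Green: 11, Gold: 11, Silver: 1, Violet: 6

With divisor 1170: modified quotas Red 4.521, Blue 6.397, Green 10.848, Gold 11.321, Silver 1.339, Violet 6.413.
Geometric-mean thresholds: Red √(4·5)=4.472, Blue √(6·7)=6.481, Green √(10·11)=10.488, Gold √(11·12)=11.489, Silver √(1·2)=1.414, Violet √(6·7)=6.481.
Each quota rounded against its threshold gives Red 5, Blue 6, Green 11, Gold 11, Silver 1, Violet 6 (total 40).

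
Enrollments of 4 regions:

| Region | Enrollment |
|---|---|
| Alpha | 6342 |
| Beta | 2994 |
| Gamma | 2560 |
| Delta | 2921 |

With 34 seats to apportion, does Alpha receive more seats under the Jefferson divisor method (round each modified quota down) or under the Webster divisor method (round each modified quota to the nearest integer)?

Jefferson

Jefferson: Alpha 15, Beta 7, Gamma 6, Delta 6.
Webster: Alpha 14, Beta 7, Gamma 6, Delta 7.
Alpha gets 15 under Jefferson and 14 under Webster.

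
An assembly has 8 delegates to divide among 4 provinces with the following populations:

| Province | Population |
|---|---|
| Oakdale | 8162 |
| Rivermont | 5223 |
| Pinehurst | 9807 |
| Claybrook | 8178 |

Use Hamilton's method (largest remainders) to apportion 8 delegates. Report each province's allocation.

Oakdale=2; Rivermont=1; Pinehurst=3; Claybrook=2

The standard divisor is 31370/8 ≈ 3921.25.
Standard quotas: Oakdale 2.0815, Rivermont 1.3320, Pinehurst 2.5010, Claybrook 2.0856.
Lower quotas: Oakdale 2, Rivermont 1, Pinehurst 2, Claybrook 2 (sum 7, leaving 1 seat).
Remainders in descending order: Pinehurst 0.5010, Rivermont 0.3320, Claybrook 0.0856, Oakdale 0.0815.
The surplus seat goes to Pinehurst.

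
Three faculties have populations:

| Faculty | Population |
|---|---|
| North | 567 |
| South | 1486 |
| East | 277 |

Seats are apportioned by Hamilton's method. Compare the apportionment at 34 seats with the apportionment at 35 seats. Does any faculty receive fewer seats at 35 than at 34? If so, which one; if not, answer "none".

At 34 seats: North 8, South 22, East 4.
At 35 seats: North 9, South 22, East 4.
No faculty's allocation decreased.

none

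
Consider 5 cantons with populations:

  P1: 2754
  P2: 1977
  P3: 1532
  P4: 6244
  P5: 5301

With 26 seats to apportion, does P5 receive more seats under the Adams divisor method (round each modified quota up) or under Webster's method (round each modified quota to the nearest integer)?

Webster

Adams: P1 4, P2 3, P3 3, P4 9, P5 7.
Webster: P1 4, P2 3, P3 2, P4 9, P5 8.
P5 gets 7 under Adams and 8 under Webster.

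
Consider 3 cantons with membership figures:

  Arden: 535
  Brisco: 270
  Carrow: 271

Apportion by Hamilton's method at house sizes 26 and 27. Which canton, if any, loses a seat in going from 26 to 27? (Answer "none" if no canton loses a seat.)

none

At 26 seats: Arden 13, Brisco 6, Carrow 7.
At 27 seats: Arden 13, Brisco 7, Carrow 7.
No canton's allocation decreased.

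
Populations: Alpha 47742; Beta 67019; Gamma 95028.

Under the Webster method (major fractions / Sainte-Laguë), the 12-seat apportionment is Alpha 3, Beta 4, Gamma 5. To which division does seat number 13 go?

Priority for the next seat is population ÷ (current seats + 0.5).
Priorities: Alpha 13640.571, Beta 14893.111, Gamma 17277.818.
Highest priority: Gamma.

Gamma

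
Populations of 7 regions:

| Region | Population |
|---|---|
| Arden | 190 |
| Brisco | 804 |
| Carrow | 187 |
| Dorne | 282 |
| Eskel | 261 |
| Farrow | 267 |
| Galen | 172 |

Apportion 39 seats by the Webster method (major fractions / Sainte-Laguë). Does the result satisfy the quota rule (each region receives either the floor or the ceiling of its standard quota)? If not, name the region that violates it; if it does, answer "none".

Standard quotas: Arden 3.426, Brisco 14.497, Carrow 3.372, Dorne 5.085, Eskel 4.706, Farrow 4.814, Galen 3.101.
Webster allocation: Arden 3, Brisco 15, Carrow 3, Dorne 5, Eskel 5, Farrow 5, Galen 3.
Every allocation lies between the lower and upper quota.

none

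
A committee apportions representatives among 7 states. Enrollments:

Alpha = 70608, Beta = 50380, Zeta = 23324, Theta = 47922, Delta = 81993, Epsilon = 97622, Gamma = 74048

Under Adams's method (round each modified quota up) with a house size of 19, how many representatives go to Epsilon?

4

Standard divisor 445897/19 ≈ 23468.263; standard quotas: Alpha 3.009, Beta 2.147, Zeta 0.994, Theta 2.042, Delta 3.494, Epsilon 4.160, Gamma 3.155.
Rounding up gives 4, 3, 1, 3, 4, 5, 4 = 24 seats, so the divisor must be adjusted.
With modified divisor 26300: modified quotas Alpha 2.685, Beta 1.916, Zeta 0.887, Theta 1.822, Delta 3.118, Epsilon 3.712, Gamma 2.816.
Rounding up: Alpha 3, Beta 2, Zeta 1, Theta 2, Delta 4, Epsilon 4, Gamma 3 (total 19).
Epsilon receives 4.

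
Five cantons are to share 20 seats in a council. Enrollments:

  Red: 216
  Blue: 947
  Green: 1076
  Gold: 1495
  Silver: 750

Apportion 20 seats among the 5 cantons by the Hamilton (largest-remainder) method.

Standard divisor: 4484 ÷ 20 ≈ 224.2.
Standard quotas: Red 0.963, Blue 4.224, Green 4.799, Gold 6.668, Silver 3.345.
Lower quotas: Red 0, Blue 4, Green 4, Gold 6, Silver 3 (sum 17, leaving 3 seats).
Remainders in descending order: Red 0.963, Green 0.799, Gold 0.668, Silver 0.345, Blue 0.224.
The surplus seats go to Red, Green, Gold.

Red=1; Blue=4; Green=5; Gold=7; Silver=3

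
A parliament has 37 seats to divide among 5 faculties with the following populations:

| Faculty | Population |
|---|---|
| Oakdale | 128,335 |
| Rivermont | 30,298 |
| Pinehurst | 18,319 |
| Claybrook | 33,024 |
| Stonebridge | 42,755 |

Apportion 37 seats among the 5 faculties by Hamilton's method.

Standard divisor: 252731 ÷ 37 ≈ 6830.568.
Standard quotas: Oakdale 18.7883, Rivermont 4.4356, Pinehurst 2.6819, Claybrook 4.8347, Stonebridge 6.2594.
Lower quotas: Oakdale 18, Rivermont 4, Pinehurst 2, Claybrook 4, Stonebridge 6 (sum 34, leaving 3 seats).
Remainders in descending order: Claybrook 0.8347, Oakdale 0.7883, Pinehurst 0.6819, Rivermont 0.4356, Stonebridge 0.2594.
The surplus seats go to Claybrook, Oakdale, Pinehurst.

Oakdale: 19, Rivermont: 4, Pinehurst: 3, Claybrook: 5, Stonebridge: 6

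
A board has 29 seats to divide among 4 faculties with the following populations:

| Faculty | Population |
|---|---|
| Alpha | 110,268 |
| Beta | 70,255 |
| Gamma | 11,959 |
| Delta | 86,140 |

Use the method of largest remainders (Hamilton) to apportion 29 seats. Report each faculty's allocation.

Alpha 12, Beta 7, Gamma 1, Delta 9

Total 278622; standard divisor 278622/29 ≈ 9607.655.
Standard quotas: Alpha 11.4771, Beta 7.3124, Gamma 1.2447, Delta 8.9658.
Lower quotas: Alpha 11, Beta 7, Gamma 1, Delta 8 (sum 27, leaving 2 seats).
Remainders in descending order: Delta 0.9658, Alpha 0.4771, Beta 0.3124, Gamma 0.2447.
The surplus seats go to Delta, Alpha.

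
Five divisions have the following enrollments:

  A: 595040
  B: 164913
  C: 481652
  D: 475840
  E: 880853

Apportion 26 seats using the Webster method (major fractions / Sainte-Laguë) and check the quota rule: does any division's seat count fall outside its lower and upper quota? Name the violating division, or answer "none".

Standard quotas: A 5.954, B 1.650, C 4.820, D 4.762, E 8.814.
Webster allocation: A 6, B 2, C 5, D 5, E 8.
Every allocation lies between the lower and upper quota.

none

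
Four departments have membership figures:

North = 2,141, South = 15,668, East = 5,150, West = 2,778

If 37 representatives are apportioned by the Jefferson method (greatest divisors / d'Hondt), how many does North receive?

Standard divisor 25737/37 ≈ 695.595; standard quotas: North 3.078, South 22.525, East 7.404, West 3.994.
Rounding down gives 3, 22, 7, 3 = 35 seats, so the divisor must be adjusted.
With modified divisor 670: modified quotas North 3.196, South 23.385, East 7.687, West 4.146.
Rounding down: North 3, South 23, East 7, West 4 (total 37).
North receives 3.

3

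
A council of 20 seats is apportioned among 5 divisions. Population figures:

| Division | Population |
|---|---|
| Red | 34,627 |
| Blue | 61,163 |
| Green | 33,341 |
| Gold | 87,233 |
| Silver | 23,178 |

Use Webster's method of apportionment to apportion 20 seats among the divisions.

Standard divisor 239542/20 ≈ 11977.1; standard quotas: Red 2.891, Blue 5.107, Green 2.784, Gold 7.283, Silver 1.935.
Rounding to the nearest integer gives Red 3, Blue 5, Green 3, Gold 7, Silver 2 — total 20, matching the house size, so no adjustment is needed.

Red 3, Blue 5, Green 3, Gold 7, Silver 2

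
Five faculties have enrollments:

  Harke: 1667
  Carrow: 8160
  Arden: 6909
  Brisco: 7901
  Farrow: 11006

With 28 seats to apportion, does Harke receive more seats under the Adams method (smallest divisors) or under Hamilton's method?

Adams: Harke 2, Carrow 6, Arden 6, Brisco 6, Farrow 8.
Hamilton: Harke 1, Carrow 6, Arden 6, Brisco 6, Farrow 9.
Harke gets 2 under Adams and 1 under Hamilton.

Adams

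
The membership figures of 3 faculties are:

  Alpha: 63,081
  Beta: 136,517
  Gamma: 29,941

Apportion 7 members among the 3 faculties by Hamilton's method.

Alpha: 2, Beta: 4, Gamma: 1

The standard divisor is 229539/7 ≈ 32791.286.
Standard quotas: Alpha 1.9237, Beta 4.1632, Gamma 0.9131.
Lower quotas: Alpha 1, Beta 4, Gamma 0 (sum 5, leaving 2 seats).
Remainders in descending order: Alpha 0.9237, Gamma 0.9131, Beta 0.1632.
The surplus seats go to Alpha, Gamma.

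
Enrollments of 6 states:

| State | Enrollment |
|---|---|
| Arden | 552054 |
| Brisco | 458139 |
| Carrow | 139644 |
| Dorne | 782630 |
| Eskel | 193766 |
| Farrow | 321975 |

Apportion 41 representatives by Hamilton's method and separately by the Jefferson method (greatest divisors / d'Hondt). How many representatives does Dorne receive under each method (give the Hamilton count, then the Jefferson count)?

13 and 14

Hamilton: Arden 9, Brisco 8, Carrow 2, Dorne 13, Eskel 3, Farrow 6.
Jefferson: Arden 9, Brisco 8, Carrow 2, Dorne 14, Eskel 3, Farrow 5.
Dorne gets 13 under Hamilton and 14 under Jefferson.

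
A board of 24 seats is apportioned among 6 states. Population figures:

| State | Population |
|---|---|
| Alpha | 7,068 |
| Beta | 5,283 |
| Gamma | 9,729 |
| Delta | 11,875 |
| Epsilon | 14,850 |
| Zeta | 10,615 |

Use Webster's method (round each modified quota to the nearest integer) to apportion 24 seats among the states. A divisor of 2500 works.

With modified divisor 2500: modified quotas Alpha 2.827, Beta 2.113, Gamma 3.892, Delta 4.750, Epsilon 5.940, Zeta 4.246.
Rounding to the nearest integer: Alpha 3, Beta 2, Gamma 4, Delta 5, Epsilon 6, Zeta 4 (total 24).

Alpha=3, Beta=2, Gamma=4, Delta=5, Epsilon=6, Zeta=4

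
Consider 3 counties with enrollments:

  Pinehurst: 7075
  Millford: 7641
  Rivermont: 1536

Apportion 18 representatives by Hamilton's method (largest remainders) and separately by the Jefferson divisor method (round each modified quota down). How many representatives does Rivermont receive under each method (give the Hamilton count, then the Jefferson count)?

Hamilton: Pinehurst 8, Millford 8, Rivermont 2.
Jefferson: Pinehurst 8, Millford 9, Rivermont 1.
Rivermont gets 2 under Hamilton and 1 under Jefferson.

2 and 1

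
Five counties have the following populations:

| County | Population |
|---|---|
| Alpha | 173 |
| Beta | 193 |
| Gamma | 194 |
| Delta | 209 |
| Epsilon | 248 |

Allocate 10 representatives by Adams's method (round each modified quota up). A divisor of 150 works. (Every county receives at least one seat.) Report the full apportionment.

With modified divisor 150: modified quotas Alpha 1.153, Beta 1.287, Gamma 1.293, Delta 1.393, Epsilon 1.653.
Rounding up: Alpha 2, Beta 2, Gamma 2, Delta 2, Epsilon 2 (total 10).

Alpha 2, Beta 2, Gamma 2, Delta 2, Epsilon 2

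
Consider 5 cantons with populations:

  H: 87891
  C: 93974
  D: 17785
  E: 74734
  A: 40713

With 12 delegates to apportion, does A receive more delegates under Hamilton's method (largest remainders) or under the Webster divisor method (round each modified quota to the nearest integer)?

Hamilton: H 3, C 4, D 1, E 3, A 1.
Webster: H 3, C 3, D 1, E 3, A 2.
A gets 1 under Hamilton and 2 under Webster.

Webster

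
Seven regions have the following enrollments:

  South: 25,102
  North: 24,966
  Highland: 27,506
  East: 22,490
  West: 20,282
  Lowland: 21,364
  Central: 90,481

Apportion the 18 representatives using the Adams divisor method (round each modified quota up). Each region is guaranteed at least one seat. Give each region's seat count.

Standard divisor 232191/18 ≈ 12899.5; standard quotas: South 1.946, North 1.935, Highland 2.132, East 1.743, West 1.572, Lowland 1.656, Central 7.014.
Rounding up gives 2, 2, 3, 2, 2, 2, 8 = 21 seats, so the divisor must be adjusted.
With modified divisor 16600: modified quotas South 1.512, North 1.504, Highland 1.657, East 1.355, West 1.222, Lowland 1.287, Central 5.451.
Rounding up: South 2, North 2, Highland 2, East 2, West 2, Lowland 2, Central 6 (total 18).

South: 2; North: 2; Highland: 2; East: 2; West: 2; Lowland: 2; Central: 6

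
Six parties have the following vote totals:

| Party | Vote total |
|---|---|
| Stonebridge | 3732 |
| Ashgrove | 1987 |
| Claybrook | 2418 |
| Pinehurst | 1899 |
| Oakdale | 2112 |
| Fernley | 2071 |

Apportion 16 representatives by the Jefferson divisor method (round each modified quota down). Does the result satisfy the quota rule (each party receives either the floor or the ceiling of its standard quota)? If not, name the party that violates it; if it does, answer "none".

Standard quotas: Stonebridge 4.199, Ashgrove 2.236, Claybrook 2.721, Pinehurst 2.137, Oakdale 2.377, Fernley 2.330.
Jefferson allocation: Stonebridge 5, Ashgrove 2, Claybrook 3, Pinehurst 2, Oakdale 2, Fernley 2.
Every allocation lies between the lower and upper quota.

none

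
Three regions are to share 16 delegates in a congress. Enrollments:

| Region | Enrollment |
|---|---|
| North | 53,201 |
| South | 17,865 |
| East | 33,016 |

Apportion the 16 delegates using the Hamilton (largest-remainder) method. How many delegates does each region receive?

North 8; South 3; East 5

The standard divisor is 104082/16 ≈ 6505.125.
Standard quotas: North 8.1783, South 2.7463, East 5.0754.
Lower quotas: North 8, South 2, East 5 (sum 15, leaving 1 seat).
Remainders in descending order: South 0.7463, North 0.1783, East 0.0754.
The surplus seat goes to South.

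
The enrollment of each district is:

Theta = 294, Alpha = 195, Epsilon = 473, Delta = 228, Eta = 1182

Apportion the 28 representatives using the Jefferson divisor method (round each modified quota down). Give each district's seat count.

Theta 3, Alpha 2, Epsilon 6, Delta 2, Eta 15

Standard divisor 2372/28 ≈ 84.714; standard quotas: Theta 3.470, Alpha 2.302, Epsilon 5.583, Delta 2.691, Eta 13.953.
Rounding down gives 3, 2, 5, 2, 13 = 25 seats, so the divisor must be adjusted.
With modified divisor 77: modified quotas Theta 3.818, Alpha 2.532, Epsilon 6.143, Delta 2.961, Eta 15.351.
Rounding down: Theta 3, Alpha 2, Epsilon 6, Delta 2, Eta 15 (total 28).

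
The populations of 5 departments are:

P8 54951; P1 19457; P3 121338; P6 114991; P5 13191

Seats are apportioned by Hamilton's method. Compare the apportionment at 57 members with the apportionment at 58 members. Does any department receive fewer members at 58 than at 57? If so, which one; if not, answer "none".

P1

At 57 seats: P8 10, P1 4, P3 21, P6 20, P5 2.
At 58 seats: P8 10, P1 3, P3 22, P6 21, P5 2.
P1 drops from 4 to 3.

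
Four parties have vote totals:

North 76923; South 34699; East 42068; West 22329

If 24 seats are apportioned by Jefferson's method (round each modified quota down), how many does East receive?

6

Standard divisor 176019/24 ≈ 7334.125; standard quotas: North 10.488, South 4.731, East 5.736, West 3.045.
Rounding down gives 10, 4, 5, 3 = 22 seats, so the divisor must be adjusted.
With modified divisor 6970: modified quotas North 11.036, South 4.978, East 6.036, West 3.204.
Rounding down: North 11, South 4, East 6, West 3 (total 24).
East receives 6.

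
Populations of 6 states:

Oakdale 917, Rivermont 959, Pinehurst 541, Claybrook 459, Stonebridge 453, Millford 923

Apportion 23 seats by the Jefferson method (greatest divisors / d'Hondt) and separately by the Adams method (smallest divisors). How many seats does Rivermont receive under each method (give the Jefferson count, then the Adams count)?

Jefferson: Oakdale 5, Rivermont 6, Pinehurst 3, Claybrook 2, Stonebridge 2, Millford 5.
Adams: Oakdale 5, Rivermont 5, Pinehurst 3, Claybrook 3, Stonebridge 2, Millford 5.
Rivermont gets 6 under Jefferson and 5 under Adams.

6 and 5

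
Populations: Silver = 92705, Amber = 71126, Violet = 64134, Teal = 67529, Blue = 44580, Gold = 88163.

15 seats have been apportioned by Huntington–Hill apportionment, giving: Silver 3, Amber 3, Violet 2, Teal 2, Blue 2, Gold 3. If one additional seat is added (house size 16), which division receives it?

Priority for the next seat is population ÷ (√(s·(s+1))).
Priorities: Silver 26761.628, Amber 20532.308, Violet 26182.596, Teal 27568.599, Blue 18199.709, Gold 25450.466.
Highest priority: Teal.

Teal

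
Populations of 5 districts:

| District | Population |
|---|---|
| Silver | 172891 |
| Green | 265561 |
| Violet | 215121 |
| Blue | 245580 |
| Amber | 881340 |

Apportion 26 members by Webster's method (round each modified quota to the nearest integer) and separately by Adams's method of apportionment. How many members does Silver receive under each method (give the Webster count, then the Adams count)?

Webster: Silver 2, Green 4, Violet 3, Blue 4, Amber 13.
Adams: Silver 3, Green 4, Violet 3, Blue 4, Amber 12.
Silver gets 2 under Webster and 3 under Adams.

2 and 3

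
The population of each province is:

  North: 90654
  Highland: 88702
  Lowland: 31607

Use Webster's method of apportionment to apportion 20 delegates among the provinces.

Standard divisor 210963/20 ≈ 10548.15; standard quotas: North 8.594, Highland 8.409, Lowland 2.996.
Rounding to the nearest integer gives North 9, Highland 8, Lowland 3 — total 20, matching the house size, so no adjustment is needed.

North: 9, Highland: 8, Lowland: 3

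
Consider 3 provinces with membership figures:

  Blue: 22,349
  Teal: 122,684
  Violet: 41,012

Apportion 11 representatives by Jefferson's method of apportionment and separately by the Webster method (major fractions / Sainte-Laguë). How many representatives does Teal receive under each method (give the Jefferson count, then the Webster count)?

8 and 7

Jefferson: Blue 1, Teal 8, Violet 2.
Webster: Blue 1, Teal 7, Violet 3.
Teal gets 8 under Jefferson and 7 under Webster.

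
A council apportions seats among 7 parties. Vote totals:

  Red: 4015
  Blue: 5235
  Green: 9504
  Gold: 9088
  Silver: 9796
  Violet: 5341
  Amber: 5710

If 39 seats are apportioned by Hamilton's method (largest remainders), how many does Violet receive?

The standard divisor is 48689/39 ≈ 1248.436.
Standard quotas: Red 3.2160, Blue 4.1932, Green 7.6127, Gold 7.2795, Silver 7.8466, Violet 4.2782, Amber 4.5737.
Lower quotas: Red 3, Blue 4, Green 7, Gold 7, Silver 7, Violet 4, Amber 4 (sum 36, leaving 3 seats).
Remainders in descending order: Silver 0.8466, Green 0.6127, Amber 0.5737, Gold 0.2795, Violet 0.2782, Red 0.2160, Blue 0.1932.
The surplus seats go to Silver, Green, Amber.
Violet receives 4.

4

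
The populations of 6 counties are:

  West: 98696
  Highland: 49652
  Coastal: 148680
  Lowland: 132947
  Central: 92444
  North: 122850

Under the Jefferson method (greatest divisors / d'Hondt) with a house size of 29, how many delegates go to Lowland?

6

Standard divisor 645269/29 ≈ 22250.655; standard quotas: West 4.436, Highland 2.231, Coastal 6.682, Lowland 5.975, Central 4.155, North 5.521.
Rounding down gives 4, 2, 6, 5, 4, 5 = 26 seats, so the divisor must be adjusted.
With modified divisor 20100: modified quotas West 4.910, Highland 2.470, Coastal 7.397, Lowland 6.614, Central 4.599, North 6.112.
Rounding down: West 4, Highland 2, Coastal 7, Lowland 6, Central 4, North 6 (total 29).
Lowland receives 6.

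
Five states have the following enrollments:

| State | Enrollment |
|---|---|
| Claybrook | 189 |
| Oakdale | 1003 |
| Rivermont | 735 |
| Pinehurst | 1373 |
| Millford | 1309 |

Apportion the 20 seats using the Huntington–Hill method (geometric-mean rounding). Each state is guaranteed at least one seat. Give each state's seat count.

With divisor 232: modified quotas Claybrook 0.815, Oakdale 4.323, Rivermont 3.168, Pinehurst 5.918, Millford 5.642.
Geometric-mean thresholds: Claybrook (min 1), Oakdale √(4·5)=4.472, Rivermont √(3·4)=3.464, Pinehurst √(5·6)=5.477, Millford √(5·6)=5.477.
Each quota rounded against its threshold gives Claybrook 1, Oakdale 4, Rivermont 3, Pinehurst 6, Millford 6 (total 20).

Claybrook: 1; Oakdale: 4; Rivermont: 3; Pinehurst: 6; Millford: 6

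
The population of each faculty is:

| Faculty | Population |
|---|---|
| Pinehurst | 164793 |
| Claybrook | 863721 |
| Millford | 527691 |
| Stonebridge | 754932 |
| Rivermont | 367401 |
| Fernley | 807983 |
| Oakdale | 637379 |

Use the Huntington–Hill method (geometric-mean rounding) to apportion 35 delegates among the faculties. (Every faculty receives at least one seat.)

With divisor 116507: modified quotas Pinehurst 1.414, Claybrook 7.413, Millford 4.529, Stonebridge 6.480, Rivermont 3.153, Fernley 6.935, Oakdale 5.471.
Geometric-mean thresholds: Pinehurst √(1·2)=1.414, Claybrook √(7·8)=7.483, Millford √(4·5)=4.472, Stonebridge √(6·7)=6.481, Rivermont √(3·4)=3.464, Fernley √(6·7)=6.481, Oakdale √(5·6)=5.477.
Each quota rounded against its threshold gives Pinehurst 2, Claybrook 7, Millford 5, Stonebridge 6, Rivermont 3, Fernley 7, Oakdale 5 (total 35).

Pinehurst: 2; Claybrook: 7; Millford: 5; Stonebridge: 6; Rivermont: 3; Fernley: 7; Oakdale: 5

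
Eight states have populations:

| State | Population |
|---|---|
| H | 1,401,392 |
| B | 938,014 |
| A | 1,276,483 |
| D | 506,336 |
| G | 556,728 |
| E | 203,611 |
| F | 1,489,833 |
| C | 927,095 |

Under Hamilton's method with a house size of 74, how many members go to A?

The standard divisor is 7299492/74 ≈ 98641.784.
Standard quotas: H 14.2069, B 9.5093, A 12.9406, D 5.1331, G 5.6439, E 2.0641, F 15.1035, C 9.3986.
Lower quotas: H 14, B 9, A 12, D 5, G 5, E 2, F 15, C 9 (sum 71, leaving 3 seats).
Remainders in descending order: A 0.9406, G 0.6439, B 0.5093, C 0.3986, H 0.2069, D 0.1331, F 0.1035, E 0.0641.
The surplus seats go to A, G, B.
A receives 13.

13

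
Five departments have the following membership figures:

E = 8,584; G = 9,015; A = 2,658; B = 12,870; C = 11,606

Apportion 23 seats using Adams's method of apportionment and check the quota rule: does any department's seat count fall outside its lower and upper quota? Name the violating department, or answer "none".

Standard quotas: E 4.414, G 4.635, A 1.367, B 6.617, C 5.967.
Adams allocation: E 4, G 5, A 2, B 6, C 6.
Every allocation lies between the lower and upper quota.

none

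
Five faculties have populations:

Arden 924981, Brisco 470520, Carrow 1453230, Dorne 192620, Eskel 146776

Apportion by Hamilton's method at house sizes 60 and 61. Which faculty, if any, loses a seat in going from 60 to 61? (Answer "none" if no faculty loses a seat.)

Dorne

At 60 seats: Arden 17, Brisco 9, Carrow 27, Dorne 4, Eskel 3.
At 61 seats: Arden 18, Brisco 9, Carrow 28, Dorne 3, Eskel 3.
Dorne drops from 4 to 3.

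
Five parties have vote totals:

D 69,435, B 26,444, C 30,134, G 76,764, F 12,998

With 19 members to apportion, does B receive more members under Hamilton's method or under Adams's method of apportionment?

Adams

Hamilton: D 6, B 2, C 3, G 7, F 1.
Adams: D 6, B 3, C 3, G 6, F 1.
B gets 2 under Hamilton and 3 under Adams.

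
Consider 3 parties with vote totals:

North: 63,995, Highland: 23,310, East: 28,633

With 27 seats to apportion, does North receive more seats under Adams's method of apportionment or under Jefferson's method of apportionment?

Jefferson

Adams: North 14, Highland 6, East 7.
Jefferson: North 15, Highland 5, East 7.
North gets 14 under Adams and 15 under Jefferson.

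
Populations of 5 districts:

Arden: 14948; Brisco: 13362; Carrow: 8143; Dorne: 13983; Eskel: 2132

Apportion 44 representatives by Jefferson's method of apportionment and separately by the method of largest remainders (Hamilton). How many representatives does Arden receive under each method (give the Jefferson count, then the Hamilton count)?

13 and 12

Jefferson: Arden 13, Brisco 11, Carrow 7, Dorne 12, Eskel 1.
Hamilton: Arden 12, Brisco 11, Carrow 7, Dorne 12, Eskel 2.
Arden gets 13 under Jefferson and 12 under Hamilton.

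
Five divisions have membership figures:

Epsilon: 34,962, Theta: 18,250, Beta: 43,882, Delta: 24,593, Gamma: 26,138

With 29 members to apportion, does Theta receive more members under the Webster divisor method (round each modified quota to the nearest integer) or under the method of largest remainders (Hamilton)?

Webster

Webster: Epsilon 7, Theta 4, Beta 8, Delta 5, Gamma 5.
Hamilton: Epsilon 7, Theta 3, Beta 9, Delta 5, Gamma 5.
Theta gets 4 under Webster and 3 under Hamilton.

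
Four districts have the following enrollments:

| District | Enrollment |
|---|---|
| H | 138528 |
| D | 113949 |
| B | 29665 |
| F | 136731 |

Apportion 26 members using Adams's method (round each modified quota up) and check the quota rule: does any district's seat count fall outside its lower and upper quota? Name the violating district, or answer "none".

Standard quotas: H 8.599, D 7.073, B 1.841, F 8.487.
Adams allocation: H 9, D 7, B 2, F 8.
Every allocation lies between the lower and upper quota.

none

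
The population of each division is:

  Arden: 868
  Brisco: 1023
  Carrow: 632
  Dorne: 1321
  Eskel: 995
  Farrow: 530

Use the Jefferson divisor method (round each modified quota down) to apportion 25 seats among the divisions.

Standard divisor 5369/25 ≈ 214.76; standard quotas: Arden 4.042, Brisco 4.763, Carrow 2.943, Dorne 6.151, Eskel 4.633, Farrow 2.468.
Rounding down gives 4, 4, 2, 6, 4, 2 = 22 seats, so the divisor must be adjusted.
With modified divisor 190: modified quotas Arden 4.568, Brisco 5.384, Carrow 3.326, Dorne 6.953, Eskel 5.237, Farrow 2.789.
Rounding down: Arden 4, Brisco 5, Carrow 3, Dorne 6, Eskel 5, Farrow 2 (total 25).

Arden=4, Brisco=5, Carrow=3, Dorne=6, Eskel=5, Farrow=2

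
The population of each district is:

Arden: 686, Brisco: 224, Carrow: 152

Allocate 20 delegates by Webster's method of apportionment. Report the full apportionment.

Arden 13, Brisco 4, Carrow 3

Standard divisor 1062/20 ≈ 53.1; standard quotas: Arden 12.919, Brisco 4.218, Carrow 2.863.
Rounding to the nearest integer gives Arden 13, Brisco 4, Carrow 3 — total 20, matching the house size, so no adjustment is needed.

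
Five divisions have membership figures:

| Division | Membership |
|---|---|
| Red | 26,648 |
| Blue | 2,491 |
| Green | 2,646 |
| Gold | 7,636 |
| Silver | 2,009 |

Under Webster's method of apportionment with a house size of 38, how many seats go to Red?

Standard divisor 41430/38 ≈ 1090.263; standard quotas: Red 24.442, Blue 2.285, Green 2.427, Gold 7.004, Silver 1.843.
Rounding to the nearest integer gives 24, 2, 2, 7, 2 = 37 seats, so the divisor must be adjusted.
With modified divisor 1070: modified quotas Red 24.905, Blue 2.328, Green 2.473, Gold 7.136, Silver 1.878.
Rounding to the nearest integer: Red 25, Blue 2, Green 2, Gold 7, Silver 2 (total 38).
Red receives 25.

25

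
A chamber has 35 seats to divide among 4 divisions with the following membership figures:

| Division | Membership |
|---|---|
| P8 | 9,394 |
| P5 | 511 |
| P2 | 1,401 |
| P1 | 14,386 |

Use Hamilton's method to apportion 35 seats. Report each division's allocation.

P8: 13, P5: 1, P2: 2, P1: 19

Total 25692; standard divisor 25692/35 ≈ 734.057.
Standard quotas: P8 12.7974, P5 0.6961, P2 1.9086, P1 19.5979.
Lower quotas: P8 12, P5 0, P2 1, P1 19 (sum 32, leaving 3 seats).
Remainders in descending order: P2 0.9086, P8 0.7974, P5 0.6961, P1 0.5979.
The surplus seats go to P2, P8, P5.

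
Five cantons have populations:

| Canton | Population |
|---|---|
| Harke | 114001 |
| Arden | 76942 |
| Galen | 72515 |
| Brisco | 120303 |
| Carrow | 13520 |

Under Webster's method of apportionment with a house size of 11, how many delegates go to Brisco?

Standard divisor 397281/11 ≈ 36116.455; standard quotas: Harke 3.156, Arden 2.130, Galen 2.008, Brisco 3.331, Carrow 0.374.
Rounding to the nearest integer gives 3, 2, 2, 3, 0 = 10 seats, so the divisor must be adjusted.
With modified divisor 33500: modified quotas Harke 3.403, Arden 2.297, Galen 2.165, Brisco 3.591, Carrow 0.404.
Rounding to the nearest integer: Harke 3, Arden 2, Galen 2, Brisco 4, Carrow 0 (total 11).
Brisco receives 4.

4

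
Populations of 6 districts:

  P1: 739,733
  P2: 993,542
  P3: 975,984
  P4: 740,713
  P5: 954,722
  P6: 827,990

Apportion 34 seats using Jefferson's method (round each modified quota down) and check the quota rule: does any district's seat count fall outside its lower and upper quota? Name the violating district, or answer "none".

Standard quotas: P1 4.807, P2 6.456, P3 6.342, P4 4.813, P5 6.203, P6 5.380.
Jefferson allocation: P1 5, P2 7, P3 6, P4 5, P5 6, P6 5.
Every allocation lies between the lower and upper quota.

none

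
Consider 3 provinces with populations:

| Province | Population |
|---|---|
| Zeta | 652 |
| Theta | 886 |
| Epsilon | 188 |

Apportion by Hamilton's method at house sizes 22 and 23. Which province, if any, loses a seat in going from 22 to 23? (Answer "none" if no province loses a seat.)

Epsilon

At 22 seats: Zeta 8, Theta 11, Epsilon 3.
At 23 seats: Zeta 9, Theta 12, Epsilon 2.
Epsilon drops from 3 to 2.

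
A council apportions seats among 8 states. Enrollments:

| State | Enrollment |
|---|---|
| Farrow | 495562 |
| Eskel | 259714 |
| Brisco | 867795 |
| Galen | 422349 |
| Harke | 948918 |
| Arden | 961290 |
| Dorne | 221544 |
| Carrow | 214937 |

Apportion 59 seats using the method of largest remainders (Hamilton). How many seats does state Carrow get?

3

Total 4392109; standard divisor 4392109/59 ≈ 74442.525.
Standard quotas: Farrow 6.6570, Eskel 3.4888, Brisco 11.6572, Galen 5.6735, Harke 12.7470, Arden 12.9132, Dorne 2.9760, Carrow 2.8873.
Lower quotas: Farrow 6, Eskel 3, Brisco 11, Galen 5, Harke 12, Arden 12, Dorne 2, Carrow 2 (sum 53, leaving 6 seats).
Remainders in descending order: Dorne 0.9760, Arden 0.9132, Carrow 0.8873, Harke 0.7470, Galen 0.6735, Brisco 0.6572, Farrow 0.6570, Eskel 0.4888.
The surplus seats go to Dorne, Arden, Carrow, Harke, Galen, Brisco.
Carrow receives 3.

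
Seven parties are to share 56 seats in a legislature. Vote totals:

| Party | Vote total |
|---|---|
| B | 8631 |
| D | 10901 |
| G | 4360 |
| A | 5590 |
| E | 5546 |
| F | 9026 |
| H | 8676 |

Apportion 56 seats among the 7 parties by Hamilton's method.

Standard divisor: 52730 ÷ 56 ≈ 941.607.
Standard quotas: B 9.1662, D 11.5770, G 4.6304, A 5.9367, E 5.8899, F 9.5857, H 9.2140.
Lower quotas: B 9, D 11, G 4, A 5, E 5, F 9, H 9 (sum 52, leaving 4 seats).
Remainders in descending order: A 0.9367, E 0.8899, G 0.6304, F 0.5857, D 0.5770, H 0.2140, B 0.1662.
The surplus seats go to A, E, G, F.

B 9, D 11, G 5, A 6, E 6, F 10, H 9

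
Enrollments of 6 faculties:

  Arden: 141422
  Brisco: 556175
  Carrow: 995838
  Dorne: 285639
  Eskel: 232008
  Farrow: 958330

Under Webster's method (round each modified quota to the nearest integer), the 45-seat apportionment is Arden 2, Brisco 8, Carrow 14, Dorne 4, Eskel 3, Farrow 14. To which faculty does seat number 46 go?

Priority for the next seat is population ÷ (current seats + 0.5).
Priorities: Arden 56568.800, Brisco 65432.353, Carrow 68678.483, Dorne 63475.333, Eskel 66288.000, Farrow 66091.724.
Highest priority: Carrow.

Carrow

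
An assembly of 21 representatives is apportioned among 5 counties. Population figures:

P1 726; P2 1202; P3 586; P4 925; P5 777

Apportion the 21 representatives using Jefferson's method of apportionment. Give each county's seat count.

Standard divisor 4216/21 ≈ 200.762; standard quotas: P1 3.616, P2 5.987, P3 2.919, P4 4.607, P5 3.870.
Rounding down gives 3, 5, 2, 4, 3 = 17 seats, so the divisor must be adjusted.
With modified divisor 183: modified quotas P1 3.967, P2 6.568, P3 3.202, P4 5.055, P5 4.246.
Rounding down: P1 3, P2 6, P3 3, P4 5, P5 4 (total 21).

P1=3; P2=6; P3=3; P4=5; P5=4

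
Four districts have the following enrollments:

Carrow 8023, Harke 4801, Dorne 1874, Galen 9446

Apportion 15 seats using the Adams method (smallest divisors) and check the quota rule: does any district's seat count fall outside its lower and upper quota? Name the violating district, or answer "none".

Standard quotas: Carrow 4.984, Harke 2.983, Dorne 1.164, Galen 5.869.
Adams allocation: Carrow 5, Harke 3, Dorne 1, Galen 6.
Every allocation lies between the lower and upper quota.

none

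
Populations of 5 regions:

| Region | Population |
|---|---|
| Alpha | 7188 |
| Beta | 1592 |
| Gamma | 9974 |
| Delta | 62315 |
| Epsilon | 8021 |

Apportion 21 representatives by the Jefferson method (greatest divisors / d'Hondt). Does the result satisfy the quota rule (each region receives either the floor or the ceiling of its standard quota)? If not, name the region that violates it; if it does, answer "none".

Standard quotas: Alpha 1.694, Beta 0.375, Gamma 2.351, Delta 14.689, Epsilon 1.891.
Jefferson allocation: Alpha 1, Beta 0, Gamma 2, Delta 16, Epsilon 2.
Delta has quota 14.689 (lower 14, upper 15) but receives 16 — outside the quota interval.

Delta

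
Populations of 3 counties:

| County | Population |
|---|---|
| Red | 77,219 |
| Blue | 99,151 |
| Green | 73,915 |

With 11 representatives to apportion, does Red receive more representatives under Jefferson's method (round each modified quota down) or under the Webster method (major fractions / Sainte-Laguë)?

Webster

Jefferson: Red 3, Blue 5, Green 3.
Webster: Red 4, Blue 4, Green 3.
Red gets 3 under Jefferson and 4 under Webster.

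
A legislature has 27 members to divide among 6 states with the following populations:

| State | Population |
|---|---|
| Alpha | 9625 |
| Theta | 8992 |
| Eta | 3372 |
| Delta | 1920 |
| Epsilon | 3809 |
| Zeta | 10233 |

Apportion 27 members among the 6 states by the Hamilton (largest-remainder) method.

Alpha: 7; Theta: 6; Eta: 3; Delta: 1; Epsilon: 3; Zeta: 7

Total 37951; standard divisor 37951/27 ≈ 1405.593.
Standard quotas: Alpha 6.8476, Theta 6.3973, Eta 2.3990, Delta 1.3660, Epsilon 2.7099, Zeta 7.2802.
Lower quotas: Alpha 6, Theta 6, Eta 2, Delta 1, Epsilon 2, Zeta 7 (sum 24, leaving 3 seats).
Remainders in descending order: Alpha 0.8476, Epsilon 0.7099, Eta 0.3990, Theta 0.3973, Delta 0.3660, Zeta 0.2802.
Largest remainders: Alpha, Epsilon, Eta receive the extra seats.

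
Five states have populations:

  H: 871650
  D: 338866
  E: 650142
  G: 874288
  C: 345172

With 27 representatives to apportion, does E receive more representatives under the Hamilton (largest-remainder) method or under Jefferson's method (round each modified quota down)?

Hamilton

Hamilton: H 7, D 3, E 6, G 8, C 3.
Jefferson: H 8, D 3, E 5, G 8, C 3.
E gets 6 under Hamilton and 5 under Jefferson.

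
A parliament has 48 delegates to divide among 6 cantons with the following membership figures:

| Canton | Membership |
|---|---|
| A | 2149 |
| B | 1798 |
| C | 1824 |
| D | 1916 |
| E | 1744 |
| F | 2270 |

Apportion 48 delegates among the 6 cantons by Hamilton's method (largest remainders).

A 9, B 7, C 8, D 8, E 7, F 9

The standard divisor is 11701/48 ≈ 243.771.
Standard quotas: A 8.816, B 7.376, C 7.482, D 7.860, E 7.154, F 9.312.
Lower quotas: A 8, B 7, C 7, D 7, E 7, F 9 (sum 45, leaving 3 seats).
Remainders in descending order: D 0.860, A 0.816, C 0.482, B 0.376, F 0.312, E 0.154.
The surplus seats go to D, A, C.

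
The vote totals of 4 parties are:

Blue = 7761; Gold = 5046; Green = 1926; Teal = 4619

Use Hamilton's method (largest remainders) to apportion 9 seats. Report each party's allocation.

Blue: 4, Gold: 2, Green: 1, Teal: 2

Total 19352; standard divisor 19352/9 ≈ 2150.222.
Standard quotas: Blue 3.6094, Gold 2.3467, Green 0.8957, Teal 2.1482.
Lower quotas: Blue 3, Gold 2, Green 0, Teal 2 (sum 7, leaving 2 seats).
Remainders in descending order: Green 0.8957, Blue 0.6094, Gold 0.3467, Teal 0.1482.
The surplus seats go to Green, Blue.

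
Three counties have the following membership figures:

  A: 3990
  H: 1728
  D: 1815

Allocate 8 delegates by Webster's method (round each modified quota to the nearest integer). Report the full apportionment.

Standard divisor 7533/8 ≈ 941.625; standard quotas: A 4.237, H 1.835, D 1.928.
Rounding to the nearest integer gives A 4, H 2, D 2 — total 8, matching the house size, so no adjustment is needed.

A=4, H=2, D=2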